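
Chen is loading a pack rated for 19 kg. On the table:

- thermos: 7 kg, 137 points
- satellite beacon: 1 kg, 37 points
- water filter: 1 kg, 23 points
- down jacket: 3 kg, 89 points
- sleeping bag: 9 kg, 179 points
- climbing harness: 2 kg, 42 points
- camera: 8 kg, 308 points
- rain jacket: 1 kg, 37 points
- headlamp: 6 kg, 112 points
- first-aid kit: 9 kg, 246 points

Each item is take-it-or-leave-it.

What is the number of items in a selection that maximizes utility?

4

Optimal total is 628.
One optimal bundle: satellite beacon + camera + rain jacket + first-aid kit (19 kg).
Every optimal selection uses 4 items.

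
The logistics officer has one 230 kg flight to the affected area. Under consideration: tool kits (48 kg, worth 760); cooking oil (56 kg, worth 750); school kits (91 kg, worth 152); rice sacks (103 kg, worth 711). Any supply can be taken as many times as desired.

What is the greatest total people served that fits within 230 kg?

The ratio ordering already packs tightly: 4×tool kits, 192 kg, 3040.
No other feasible combination exceeds 3040.

3040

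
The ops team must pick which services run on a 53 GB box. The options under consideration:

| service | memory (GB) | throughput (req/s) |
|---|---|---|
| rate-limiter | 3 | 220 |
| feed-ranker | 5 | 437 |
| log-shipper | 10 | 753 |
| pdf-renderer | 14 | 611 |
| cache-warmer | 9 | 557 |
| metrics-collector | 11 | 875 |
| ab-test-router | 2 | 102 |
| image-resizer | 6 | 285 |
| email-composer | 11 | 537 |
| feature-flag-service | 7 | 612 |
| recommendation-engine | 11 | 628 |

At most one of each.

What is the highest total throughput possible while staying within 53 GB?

A density-first pass picks rate-limiter + feed-ranker + log-shipper + cache-warmer + metrics-collector + ab-test-router + image-resizer + feature-flag-service — 3841 at 53 GB.
The 11 GB tied up in rate-limiter and ab-test-router and image-resizer is better spent on recommendation-engine — total rises to 3862 (53 GB).

3862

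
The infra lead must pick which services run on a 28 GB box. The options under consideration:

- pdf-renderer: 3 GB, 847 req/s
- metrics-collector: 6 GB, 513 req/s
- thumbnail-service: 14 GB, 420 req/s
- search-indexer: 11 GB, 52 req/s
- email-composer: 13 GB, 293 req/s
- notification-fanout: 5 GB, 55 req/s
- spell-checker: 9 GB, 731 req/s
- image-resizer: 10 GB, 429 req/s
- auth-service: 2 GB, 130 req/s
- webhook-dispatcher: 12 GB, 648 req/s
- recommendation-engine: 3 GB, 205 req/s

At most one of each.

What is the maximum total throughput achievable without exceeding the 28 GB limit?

Taking the top-ratio services first gives pdf-renderer + metrics-collector + notification-fanout + spell-checker + auth-service + recommendation-engine for 2481 (28 GB).
The 10 GB tied up in notification-fanout and auth-service and recommendation-engine is better spent on image-resizer — total rises to 2520 (28 GB).

2520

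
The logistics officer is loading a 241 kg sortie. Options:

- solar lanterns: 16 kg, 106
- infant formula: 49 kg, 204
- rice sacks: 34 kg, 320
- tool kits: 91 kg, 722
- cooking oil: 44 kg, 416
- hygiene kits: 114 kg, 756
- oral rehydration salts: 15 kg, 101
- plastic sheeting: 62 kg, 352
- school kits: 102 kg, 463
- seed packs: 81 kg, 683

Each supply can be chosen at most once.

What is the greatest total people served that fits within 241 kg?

1932

Density check — cooking oil 9.45, rice sacks 9.41, seed packs 8.43, tool kits 7.93 are the best per kg.
Filling by ratio: solar lanterns + infant formula + rice sacks + cooking oil + oral rehydration salts + seed packs for 1830, with 2 kg left unused.
Replace infant formula and cooking oil with tool kits: the trade gains 102 net, giving 1932 at 237 kg.
Next best is solar lanterns + tool kits + cooking oil + seed packs at 1927 (232 kg) — short by 5.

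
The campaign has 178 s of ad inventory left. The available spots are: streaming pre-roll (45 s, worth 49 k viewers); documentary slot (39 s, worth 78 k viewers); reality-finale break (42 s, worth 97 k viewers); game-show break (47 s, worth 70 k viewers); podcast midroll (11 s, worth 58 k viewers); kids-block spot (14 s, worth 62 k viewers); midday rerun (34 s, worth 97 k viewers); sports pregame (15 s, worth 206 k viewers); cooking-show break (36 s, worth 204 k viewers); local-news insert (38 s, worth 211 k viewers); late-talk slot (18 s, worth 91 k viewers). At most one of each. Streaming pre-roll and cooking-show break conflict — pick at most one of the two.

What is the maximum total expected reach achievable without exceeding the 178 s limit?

Best packing: reality-finale break + podcast midroll + kids-block spot + sports pregame + cooking-show break + local-news insert + late-talk slot — 174 s, 929 total.
That's the maximum — no feasible swap from here does better than 929.

929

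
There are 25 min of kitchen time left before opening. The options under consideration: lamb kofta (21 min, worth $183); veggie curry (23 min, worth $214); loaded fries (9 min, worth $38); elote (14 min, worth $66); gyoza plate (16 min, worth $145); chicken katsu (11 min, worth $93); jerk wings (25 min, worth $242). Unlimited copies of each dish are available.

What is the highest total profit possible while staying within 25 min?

Density check — jerk wings 9.68, veggie curry 9.30, gyoza plate 9.06 are the best per min.
Taking jerk wings: 25 min used, 242 in profit.
No other feasible combination exceeds 242.

242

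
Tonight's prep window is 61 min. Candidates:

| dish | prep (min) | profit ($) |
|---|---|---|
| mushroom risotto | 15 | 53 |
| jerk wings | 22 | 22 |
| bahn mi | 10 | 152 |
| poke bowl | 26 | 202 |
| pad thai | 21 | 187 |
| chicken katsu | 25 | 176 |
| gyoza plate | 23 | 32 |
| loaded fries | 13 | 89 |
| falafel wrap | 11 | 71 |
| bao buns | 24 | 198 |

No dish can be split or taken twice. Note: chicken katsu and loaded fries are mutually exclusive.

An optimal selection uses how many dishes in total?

3

The maximum profit within 61 min is 552.
For example bahn mi + poke bowl + bao buns achieves it, using 60 min.
Every optimal selection uses 3 dishes.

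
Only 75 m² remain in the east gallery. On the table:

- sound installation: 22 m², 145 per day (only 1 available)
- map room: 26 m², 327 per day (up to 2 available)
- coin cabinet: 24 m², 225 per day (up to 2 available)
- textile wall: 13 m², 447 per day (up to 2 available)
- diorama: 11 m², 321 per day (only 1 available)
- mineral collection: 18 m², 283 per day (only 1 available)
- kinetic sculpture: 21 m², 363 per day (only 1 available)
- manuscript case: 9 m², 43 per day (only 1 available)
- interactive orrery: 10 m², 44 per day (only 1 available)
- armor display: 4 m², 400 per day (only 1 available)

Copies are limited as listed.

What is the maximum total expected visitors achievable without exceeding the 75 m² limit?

Greedy by ratio would take 2×textile wall + diorama + kinetic sculpture + manuscript case + armor display: 71 m² used, total 2021.
Replace manuscript case with interactive orrery: the trade gains 1 net, giving 2022 at 72 m².
Nothing else within 75 m² beats 2022.

2022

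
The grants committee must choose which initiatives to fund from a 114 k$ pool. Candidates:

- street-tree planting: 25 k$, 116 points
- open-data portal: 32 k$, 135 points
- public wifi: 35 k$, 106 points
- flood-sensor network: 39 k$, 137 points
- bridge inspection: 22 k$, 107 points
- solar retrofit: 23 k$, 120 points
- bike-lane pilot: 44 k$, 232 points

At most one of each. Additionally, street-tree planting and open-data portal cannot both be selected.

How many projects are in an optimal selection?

4

Optimal total is 575.
One optimal bundle: street-tree planting + bridge inspection + solar retrofit + bike-lane pilot (114 k$).
All optima have 4 projects.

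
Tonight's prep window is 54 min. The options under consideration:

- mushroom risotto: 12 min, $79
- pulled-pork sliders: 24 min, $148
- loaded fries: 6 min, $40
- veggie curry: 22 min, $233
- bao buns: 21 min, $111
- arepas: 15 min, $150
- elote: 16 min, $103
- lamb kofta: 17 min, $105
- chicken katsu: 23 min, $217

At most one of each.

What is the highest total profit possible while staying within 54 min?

490

By profit per min: veggie curry 10.59, arepas 10.00, chicken katsu 9.43 lead.
A density-first pass picks loaded fries + veggie curry + arepas — 423 at 43 min.
Dropping arepas frees 15 min; slotting in chicken katsu (23 min) lifts the total to 490 at 51 min.
Next best is veggie curry + arepas + lamb kofta at 488 (54 min) — short by 2.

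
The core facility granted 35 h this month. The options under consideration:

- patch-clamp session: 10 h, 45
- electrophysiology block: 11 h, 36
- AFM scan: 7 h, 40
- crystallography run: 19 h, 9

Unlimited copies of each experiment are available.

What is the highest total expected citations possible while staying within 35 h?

The ratio ordering already packs tightly: 5×AFM scan, 35 h, 200.
Every other selection either busts 35 h or fails to beat 200.

200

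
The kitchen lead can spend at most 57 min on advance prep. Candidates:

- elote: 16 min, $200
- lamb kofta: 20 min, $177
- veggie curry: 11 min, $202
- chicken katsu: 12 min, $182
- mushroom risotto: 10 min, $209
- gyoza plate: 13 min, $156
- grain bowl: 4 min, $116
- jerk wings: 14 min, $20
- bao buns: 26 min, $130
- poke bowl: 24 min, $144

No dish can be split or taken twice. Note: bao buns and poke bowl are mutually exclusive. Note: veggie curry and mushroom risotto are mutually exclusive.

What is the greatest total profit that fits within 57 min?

863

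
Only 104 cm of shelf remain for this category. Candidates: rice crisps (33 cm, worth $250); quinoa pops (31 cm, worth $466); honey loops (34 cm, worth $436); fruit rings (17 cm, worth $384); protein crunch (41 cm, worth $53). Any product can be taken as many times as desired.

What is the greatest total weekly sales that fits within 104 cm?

2304

By weekly sales per cm: fruit rings 22.59, quinoa pops 15.03, honey loops 12.82, rice crisps 7.58 lead.
The ratio ordering already packs tightly: 6×fruit rings, 102 cm, 2304.
Every other selection either busts 104 cm or fails to beat 2304.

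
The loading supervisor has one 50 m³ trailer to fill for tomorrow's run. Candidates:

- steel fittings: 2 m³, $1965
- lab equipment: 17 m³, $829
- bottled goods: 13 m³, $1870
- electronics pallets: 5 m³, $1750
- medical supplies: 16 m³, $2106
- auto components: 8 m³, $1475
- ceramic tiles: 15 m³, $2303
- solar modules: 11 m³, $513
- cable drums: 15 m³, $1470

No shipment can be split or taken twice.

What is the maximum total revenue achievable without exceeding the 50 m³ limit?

9599

Density check — steel fittings 982.50, electronics pallets 350.00, auto components 184.38, ceramic tiles 153.53 are the best per m³.
Taking the top-ratio shipments first gives steel fittings + bottled goods + electronics pallets + auto components + ceramic tiles for 9363 (43 m³).
The 13 m³ tied up in bottled goods is better spent on medical supplies — total rises to 9599 (46 m³).
Every other selection either busts 50 m³ or fails to beat 9599.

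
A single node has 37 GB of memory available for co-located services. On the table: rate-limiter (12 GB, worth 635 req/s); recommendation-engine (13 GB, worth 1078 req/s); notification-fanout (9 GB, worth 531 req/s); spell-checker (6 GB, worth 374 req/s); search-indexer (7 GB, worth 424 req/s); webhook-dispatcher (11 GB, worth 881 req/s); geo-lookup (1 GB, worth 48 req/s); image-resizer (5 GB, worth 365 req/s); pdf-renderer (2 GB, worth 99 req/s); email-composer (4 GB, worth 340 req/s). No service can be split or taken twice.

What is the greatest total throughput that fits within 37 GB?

2830

Density check — email-composer 85.00, recommendation-engine 82.92, webhook-dispatcher 80.09, image-resizer 73.00 are the best per GB.
Taking the top-ratio services first gives recommendation-engine + webhook-dispatcher + geo-lookup + image-resizer + pdf-renderer + email-composer for 2811 (36 GB).
Replace geo-lookup and image-resizer and pdf-renderer with notification-fanout: the trade gains 19 net, giving 2830 at 37 GB.
The closest alternative, recommendation-engine + search-indexer + webhook-dispatcher + pdf-renderer + email-composer, reaches only 2822.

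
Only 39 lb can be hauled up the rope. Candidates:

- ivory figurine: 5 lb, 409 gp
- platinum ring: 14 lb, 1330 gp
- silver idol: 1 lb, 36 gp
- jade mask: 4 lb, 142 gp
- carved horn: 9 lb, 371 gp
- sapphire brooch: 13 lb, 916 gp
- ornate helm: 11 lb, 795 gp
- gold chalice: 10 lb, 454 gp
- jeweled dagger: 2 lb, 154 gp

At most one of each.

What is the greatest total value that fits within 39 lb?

Taking the top-ratio items first gives ivory figurine + platinum ring + silver idol + jade mask + ornate helm + jeweled dagger for 2866 (37 lb).
Dropping ivory figurine and jade mask and jeweled dagger frees 11 lb; slotting in sapphire brooch (13 lb) lifts the total to 3077 at 39 lb.
No other feasible combination exceeds 3077.

3077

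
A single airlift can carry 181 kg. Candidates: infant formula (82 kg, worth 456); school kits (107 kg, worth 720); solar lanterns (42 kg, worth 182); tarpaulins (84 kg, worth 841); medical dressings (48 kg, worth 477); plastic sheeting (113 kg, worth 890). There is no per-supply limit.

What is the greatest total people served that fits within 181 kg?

1795

Taking the top-ratio supplies first gives 2×tarpaulins for 1682 (168 kg).
Replace tarpaulins with 2×medical dressings: the trade gains 113 net, giving 1795 at 180 kg.
The spare 1 kg is too small for any remaining supply, and no exchange beats 1795.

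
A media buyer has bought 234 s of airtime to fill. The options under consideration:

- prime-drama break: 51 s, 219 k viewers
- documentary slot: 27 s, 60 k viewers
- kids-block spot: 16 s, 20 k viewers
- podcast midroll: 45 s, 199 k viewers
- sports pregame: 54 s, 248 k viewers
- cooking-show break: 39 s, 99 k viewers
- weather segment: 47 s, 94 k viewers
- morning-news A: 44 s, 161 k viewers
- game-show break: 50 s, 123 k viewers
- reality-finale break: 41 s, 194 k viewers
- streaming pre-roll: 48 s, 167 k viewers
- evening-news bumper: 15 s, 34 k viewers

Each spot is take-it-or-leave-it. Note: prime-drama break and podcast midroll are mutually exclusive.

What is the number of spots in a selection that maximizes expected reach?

The maximum expected reach within 234 s is 969.
podcast midroll + sports pregame + morning-news A + reality-finale break + streaming pre-roll hits 969 at 232 s.
All optima have 5 spots.

5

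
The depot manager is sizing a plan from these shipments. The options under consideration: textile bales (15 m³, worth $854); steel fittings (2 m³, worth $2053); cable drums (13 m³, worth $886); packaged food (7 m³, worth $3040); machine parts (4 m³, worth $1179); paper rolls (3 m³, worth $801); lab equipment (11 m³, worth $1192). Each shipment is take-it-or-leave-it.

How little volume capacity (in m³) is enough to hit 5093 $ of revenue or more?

Look for the lowest-volume combination reaching 5093.
steel fittings + packaged food: 5093 revenue at 9 m³.
No combination under 9 m³ hits 5093.

9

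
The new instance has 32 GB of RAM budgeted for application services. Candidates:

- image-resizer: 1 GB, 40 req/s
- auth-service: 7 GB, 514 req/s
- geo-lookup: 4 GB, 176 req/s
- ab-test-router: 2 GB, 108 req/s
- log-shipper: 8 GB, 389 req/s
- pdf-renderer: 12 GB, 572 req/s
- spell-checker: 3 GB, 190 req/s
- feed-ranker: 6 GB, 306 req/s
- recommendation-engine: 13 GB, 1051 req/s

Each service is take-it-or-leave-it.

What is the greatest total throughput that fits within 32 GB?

Best packing: image-resizer + auth-service + ab-test-router + spell-checker + feed-ranker + recommendation-engine — 32 GB, 2209 total.
Next best is image-resizer + auth-service + log-shipper + spell-checker + recommendation-engine at 2184 (32 GB) — short by 25.

2209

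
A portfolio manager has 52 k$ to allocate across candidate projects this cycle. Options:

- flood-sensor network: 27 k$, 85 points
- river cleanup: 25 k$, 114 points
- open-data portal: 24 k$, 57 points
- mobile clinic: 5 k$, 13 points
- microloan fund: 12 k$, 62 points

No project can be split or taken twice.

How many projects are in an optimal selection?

Optimal total is 199.
One optimal bundle: flood-sensor network + river cleanup (52 k$).
Any selection reaching 199 contains exactly 2 projects.

2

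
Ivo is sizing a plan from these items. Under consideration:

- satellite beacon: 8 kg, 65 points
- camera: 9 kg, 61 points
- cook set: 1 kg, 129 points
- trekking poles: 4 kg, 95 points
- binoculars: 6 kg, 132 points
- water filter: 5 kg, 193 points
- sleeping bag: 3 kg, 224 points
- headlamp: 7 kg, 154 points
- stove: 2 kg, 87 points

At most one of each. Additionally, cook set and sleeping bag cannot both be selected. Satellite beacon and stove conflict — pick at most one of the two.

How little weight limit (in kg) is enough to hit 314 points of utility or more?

6

Look for the lowest-weight combination reaching 314.
Taking cook set + water filter gives 322 (≥ 314) for 6 kg.
Below 6 kg the best achievable stays under 314.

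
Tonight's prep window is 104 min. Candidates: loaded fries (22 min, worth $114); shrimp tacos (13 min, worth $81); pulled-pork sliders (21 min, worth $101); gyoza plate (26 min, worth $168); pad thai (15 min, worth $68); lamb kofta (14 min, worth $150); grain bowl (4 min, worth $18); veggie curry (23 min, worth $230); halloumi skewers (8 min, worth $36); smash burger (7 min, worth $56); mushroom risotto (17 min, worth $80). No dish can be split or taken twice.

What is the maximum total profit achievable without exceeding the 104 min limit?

786

Density check — lamb kofta 10.71, veggie curry 10.00, smash burger 8.00 are the best per min.
The ratio ordering already packs tightly: shrimp tacos + pulled-pork sliders + gyoza plate + lamb kofta + veggie curry + smash burger, 104 min, 786.
The closest alternative, shrimp tacos + gyoza plate + lamb kofta + grain bowl + veggie curry + smash burger + mushroom risotto, reaches only 783.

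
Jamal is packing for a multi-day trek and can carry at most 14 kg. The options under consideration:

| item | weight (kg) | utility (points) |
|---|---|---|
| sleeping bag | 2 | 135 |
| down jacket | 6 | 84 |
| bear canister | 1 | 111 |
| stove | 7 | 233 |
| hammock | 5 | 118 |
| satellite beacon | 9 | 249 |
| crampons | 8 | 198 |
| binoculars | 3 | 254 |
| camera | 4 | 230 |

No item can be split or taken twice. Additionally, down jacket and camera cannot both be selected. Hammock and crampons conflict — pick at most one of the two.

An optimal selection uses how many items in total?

4

Best achievable utility is 737.
One optimal bundle: sleeping bag + hammock + binoculars + camera (14 kg).
Any selection reaching 737 contains exactly 4 items.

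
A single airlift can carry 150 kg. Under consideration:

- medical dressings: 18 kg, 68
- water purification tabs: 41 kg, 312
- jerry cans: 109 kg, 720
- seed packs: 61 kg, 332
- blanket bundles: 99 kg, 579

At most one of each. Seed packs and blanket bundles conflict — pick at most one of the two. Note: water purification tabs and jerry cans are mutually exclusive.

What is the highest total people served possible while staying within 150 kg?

891

Ranking by ratio (people served/kg): water purification tabs 7.61, jerry cans 6.61, blanket bundles 5.85, seed packs 5.44.
Water purification tabs + blanket bundles uses 140 of the 150 kg and totals 891.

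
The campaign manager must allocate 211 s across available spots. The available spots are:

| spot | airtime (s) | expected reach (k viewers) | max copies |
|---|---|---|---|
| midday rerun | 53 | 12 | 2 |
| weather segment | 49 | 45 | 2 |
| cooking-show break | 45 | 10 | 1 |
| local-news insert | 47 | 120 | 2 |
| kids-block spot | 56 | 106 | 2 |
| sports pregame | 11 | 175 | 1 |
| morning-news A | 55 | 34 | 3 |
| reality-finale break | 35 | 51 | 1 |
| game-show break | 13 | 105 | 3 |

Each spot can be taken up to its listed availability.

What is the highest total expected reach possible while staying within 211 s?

836

Taking 2×local-news insert + kids-block spot + sports pregame + 3×game-show break: 200 s used, 836 in expected reach.
Nothing else within 211 s beats 836.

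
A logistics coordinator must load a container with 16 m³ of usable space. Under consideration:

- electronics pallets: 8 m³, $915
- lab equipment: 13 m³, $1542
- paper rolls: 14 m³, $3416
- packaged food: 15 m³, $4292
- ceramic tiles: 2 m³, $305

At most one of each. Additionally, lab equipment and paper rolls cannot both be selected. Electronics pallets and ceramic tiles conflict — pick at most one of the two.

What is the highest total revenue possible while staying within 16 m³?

Best packing: packaged food — 15 m³, 4292 total.
That's the maximum — no feasible swap from here does better than 4292.

4292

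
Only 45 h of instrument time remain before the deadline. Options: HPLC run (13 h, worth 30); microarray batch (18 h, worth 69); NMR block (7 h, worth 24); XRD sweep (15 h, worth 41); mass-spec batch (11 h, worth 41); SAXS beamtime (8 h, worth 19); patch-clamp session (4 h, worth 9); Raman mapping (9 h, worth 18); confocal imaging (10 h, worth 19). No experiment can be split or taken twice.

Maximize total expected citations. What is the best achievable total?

Taking microarray batch + NMR block + mass-spec batch + SAXS beamtime: 44 h used, 153 in expected citations.
Runner-up microarray batch + NMR block + mass-spec batch + Raman mapping tops out at 152.

153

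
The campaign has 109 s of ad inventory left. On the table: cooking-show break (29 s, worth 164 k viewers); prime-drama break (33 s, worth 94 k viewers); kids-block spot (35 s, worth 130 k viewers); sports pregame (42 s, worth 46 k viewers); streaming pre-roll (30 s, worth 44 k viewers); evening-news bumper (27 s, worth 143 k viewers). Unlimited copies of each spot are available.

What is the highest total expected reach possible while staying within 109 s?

Ranking by ratio (expected reach/s): cooking-show break 5.66, evening-news bumper 5.30, kids-block spot 3.71, prime-drama break 2.85.
Filling by ratio: 3×cooking-show break for 492, with 22 s left unused.
Replace 3×cooking-show break with 4×evening-news bumper: the trade gains 80 net, giving 572 at 108 s.

572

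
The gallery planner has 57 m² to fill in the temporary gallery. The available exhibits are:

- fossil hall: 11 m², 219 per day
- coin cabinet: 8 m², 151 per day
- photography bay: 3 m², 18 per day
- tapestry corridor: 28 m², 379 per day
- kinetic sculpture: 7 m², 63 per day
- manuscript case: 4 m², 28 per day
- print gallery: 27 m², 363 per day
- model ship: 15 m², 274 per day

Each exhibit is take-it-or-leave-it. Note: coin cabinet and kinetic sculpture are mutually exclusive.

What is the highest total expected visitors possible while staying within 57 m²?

Ranking by ratio (expected visitors/m²): fossil hall 19.91, coin cabinet 18.88, model ship 18.27, tapestry corridor 13.54.
Taking fossil hall + photography bay + tapestry corridor + model ship: 57 m² used, 890 in expected visitors.
No other feasible combination exceeds 890.

890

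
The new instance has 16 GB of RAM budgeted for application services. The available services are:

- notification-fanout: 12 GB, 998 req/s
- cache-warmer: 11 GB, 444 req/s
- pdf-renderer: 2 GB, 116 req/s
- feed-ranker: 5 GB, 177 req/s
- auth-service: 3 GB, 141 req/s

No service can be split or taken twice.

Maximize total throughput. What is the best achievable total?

By throughput per GB: notification-fanout 83.17, pdf-renderer 58.00, auth-service 47.00 lead.
Greedy by ratio would take notification-fanout + pdf-renderer: 14 GB used, total 1114.
Dropping pdf-renderer frees 2 GB; slotting in auth-service (3 GB) lifts the total to 1139 at 15 GB.
Every other selection either busts 16 GB or fails to beat 1139.

1139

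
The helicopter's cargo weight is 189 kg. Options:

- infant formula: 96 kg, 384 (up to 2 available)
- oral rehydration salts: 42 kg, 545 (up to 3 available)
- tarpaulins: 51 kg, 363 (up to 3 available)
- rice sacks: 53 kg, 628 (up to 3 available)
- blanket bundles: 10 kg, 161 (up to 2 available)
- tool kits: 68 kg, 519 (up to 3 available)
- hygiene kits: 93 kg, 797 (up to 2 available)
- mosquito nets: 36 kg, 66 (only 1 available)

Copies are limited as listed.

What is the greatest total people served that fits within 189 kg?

2424

Density check — blanket bundles 16.10, oral rehydration salts 12.98, rice sacks 11.85 are the best per kg.
A density-first pass picks 3×oral rehydration salts + 2×blanket bundles + mosquito nets — 2023 at 182 kg.
The 46 kg tied up in blanket bundles and mosquito nets is better spent on rice sacks — total rises to 2424 (189 kg).
Nothing else within 189 kg beats 2424.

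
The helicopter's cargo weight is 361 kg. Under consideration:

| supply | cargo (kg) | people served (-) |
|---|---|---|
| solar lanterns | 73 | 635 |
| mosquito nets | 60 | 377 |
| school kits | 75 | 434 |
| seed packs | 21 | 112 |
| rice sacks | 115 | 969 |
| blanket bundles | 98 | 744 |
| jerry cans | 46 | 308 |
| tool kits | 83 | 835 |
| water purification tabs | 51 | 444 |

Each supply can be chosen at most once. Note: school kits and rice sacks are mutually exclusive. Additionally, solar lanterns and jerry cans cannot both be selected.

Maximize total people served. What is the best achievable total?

The ratio ordering already packs tightly: solar lanterns + seed packs + rice sacks + tool kits + water purification tabs, 343 kg, 2995.
Next best is rice sacks + blanket bundles + tool kits + water purification tabs at 2992 (347 kg) — short by 3.

2995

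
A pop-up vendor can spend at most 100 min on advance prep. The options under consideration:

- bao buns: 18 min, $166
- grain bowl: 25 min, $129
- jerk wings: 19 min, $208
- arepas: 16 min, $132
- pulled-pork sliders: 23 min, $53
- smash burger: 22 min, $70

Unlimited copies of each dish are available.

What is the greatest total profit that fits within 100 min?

1040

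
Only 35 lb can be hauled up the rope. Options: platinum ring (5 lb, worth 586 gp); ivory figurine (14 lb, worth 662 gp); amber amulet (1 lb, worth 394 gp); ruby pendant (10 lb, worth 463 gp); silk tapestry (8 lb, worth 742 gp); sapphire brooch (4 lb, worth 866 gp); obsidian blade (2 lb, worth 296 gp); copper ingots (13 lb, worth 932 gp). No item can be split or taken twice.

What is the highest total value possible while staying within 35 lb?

3816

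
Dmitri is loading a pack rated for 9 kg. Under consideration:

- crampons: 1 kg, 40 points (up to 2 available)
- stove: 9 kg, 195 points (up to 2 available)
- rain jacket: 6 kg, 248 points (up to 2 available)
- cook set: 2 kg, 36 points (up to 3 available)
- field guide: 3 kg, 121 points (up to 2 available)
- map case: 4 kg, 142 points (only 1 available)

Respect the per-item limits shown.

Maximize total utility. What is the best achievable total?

369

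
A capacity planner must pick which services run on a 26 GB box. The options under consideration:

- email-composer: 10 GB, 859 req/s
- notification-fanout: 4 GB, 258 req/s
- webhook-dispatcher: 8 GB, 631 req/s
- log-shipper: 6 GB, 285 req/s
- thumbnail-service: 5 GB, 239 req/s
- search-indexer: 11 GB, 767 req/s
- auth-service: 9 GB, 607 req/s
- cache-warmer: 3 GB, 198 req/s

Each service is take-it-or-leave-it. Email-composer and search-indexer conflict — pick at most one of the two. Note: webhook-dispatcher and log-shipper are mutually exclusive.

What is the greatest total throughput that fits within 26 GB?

1946

Email-composer + notification-fanout + webhook-dispatcher + cache-warmer uses 25 of the 26 GB and totals 1946.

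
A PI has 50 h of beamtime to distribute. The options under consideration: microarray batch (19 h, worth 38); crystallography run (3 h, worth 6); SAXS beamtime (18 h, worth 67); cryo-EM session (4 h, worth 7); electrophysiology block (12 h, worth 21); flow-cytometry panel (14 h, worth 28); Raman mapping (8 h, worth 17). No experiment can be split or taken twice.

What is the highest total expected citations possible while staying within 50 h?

A density-first pass picks microarray batch + crystallography run + SAXS beamtime + Raman mapping — 128 at 48 h.
Replace crystallography run with cryo-EM session: the trade gains 1 net, giving 129 at 49 h.

129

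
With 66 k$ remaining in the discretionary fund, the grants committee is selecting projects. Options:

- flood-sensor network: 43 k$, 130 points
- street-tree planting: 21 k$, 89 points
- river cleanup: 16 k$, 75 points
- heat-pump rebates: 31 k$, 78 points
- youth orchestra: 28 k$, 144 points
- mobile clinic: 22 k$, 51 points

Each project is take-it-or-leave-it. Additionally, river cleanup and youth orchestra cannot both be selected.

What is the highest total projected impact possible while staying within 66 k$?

Ranking by ratio (projected impact/k$): youth orchestra 5.14, river cleanup 4.69, street-tree planting 4.24.
Best packing: street-tree planting + youth orchestra — 49 k$, 233 total.
Next best is heat-pump rebates + youth orchestra at 222 (59 k$) — short by 11.

233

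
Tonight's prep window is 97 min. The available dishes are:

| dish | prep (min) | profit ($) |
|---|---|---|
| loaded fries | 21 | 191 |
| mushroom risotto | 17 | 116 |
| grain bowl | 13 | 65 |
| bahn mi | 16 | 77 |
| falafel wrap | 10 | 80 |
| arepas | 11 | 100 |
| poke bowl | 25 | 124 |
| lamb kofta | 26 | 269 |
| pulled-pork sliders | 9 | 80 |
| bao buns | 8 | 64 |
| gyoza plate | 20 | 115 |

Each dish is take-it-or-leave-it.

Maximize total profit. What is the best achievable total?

Taking the top-ratio dishes first gives loaded fries + falafel wrap + arepas + lamb kofta + pulled-pork sliders + bao buns for 784 (85 min).
The 8 min tied up in bao buns is better spent on mushroom risotto — total rises to 836 (94 min).
Nothing else within 97 min beats 836.

836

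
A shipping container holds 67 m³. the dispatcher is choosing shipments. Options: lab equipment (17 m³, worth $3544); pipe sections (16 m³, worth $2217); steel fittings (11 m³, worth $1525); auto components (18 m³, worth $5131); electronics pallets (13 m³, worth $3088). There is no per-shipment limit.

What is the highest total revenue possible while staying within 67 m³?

By revenue per m³: auto components 285.06, electronics pallets 237.54, lab equipment 208.47, steel fittings 138.64 lead.
Taking 3×auto components + electronics pallets: 67 m³ used, 18481 in revenue.
That's the maximum — no swap from here does better than 18481.

18481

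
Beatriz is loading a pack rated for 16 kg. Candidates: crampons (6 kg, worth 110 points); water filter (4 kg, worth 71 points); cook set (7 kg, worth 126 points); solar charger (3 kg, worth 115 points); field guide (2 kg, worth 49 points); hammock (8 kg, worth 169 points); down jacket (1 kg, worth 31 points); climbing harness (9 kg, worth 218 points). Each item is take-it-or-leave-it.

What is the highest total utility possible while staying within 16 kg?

413

Taking solar charger + field guide + down jacket + climbing harness: 15 kg used, 413 in utility.
Next best is water filter + solar charger + climbing harness at 404 (16 kg) — short by 9.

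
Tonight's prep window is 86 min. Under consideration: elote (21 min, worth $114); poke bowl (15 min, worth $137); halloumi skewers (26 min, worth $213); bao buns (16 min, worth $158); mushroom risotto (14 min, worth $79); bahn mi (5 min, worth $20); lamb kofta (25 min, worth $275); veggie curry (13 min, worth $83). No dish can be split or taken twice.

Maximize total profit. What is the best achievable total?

Taking poke bowl + halloumi skewers + bao buns + lamb kofta: 82 min used, 783 in profit.
Runner-up halloumi skewers + bao buns + bahn mi + lamb kofta + veggie curry tops out at 749.

783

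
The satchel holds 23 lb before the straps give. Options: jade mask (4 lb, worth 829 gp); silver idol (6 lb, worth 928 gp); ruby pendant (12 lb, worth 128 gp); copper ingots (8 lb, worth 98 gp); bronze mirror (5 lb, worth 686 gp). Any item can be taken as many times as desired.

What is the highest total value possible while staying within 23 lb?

Taking the top-ratio items first gives 5×jade mask for 4145 (20 lb).
Replace jade mask with silver idol: the trade gains 99 net, giving 4244 at 22 lb.
Every other selection either busts 23 lb or fails to beat 4244.

4244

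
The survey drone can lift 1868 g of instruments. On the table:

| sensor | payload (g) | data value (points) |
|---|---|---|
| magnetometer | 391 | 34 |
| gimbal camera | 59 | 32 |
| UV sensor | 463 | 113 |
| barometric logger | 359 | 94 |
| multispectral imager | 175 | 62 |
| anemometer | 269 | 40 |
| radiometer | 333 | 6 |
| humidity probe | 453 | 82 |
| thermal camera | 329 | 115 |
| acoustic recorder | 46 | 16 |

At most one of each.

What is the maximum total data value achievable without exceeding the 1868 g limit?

Ranking by ratio (data value/g): gimbal camera 0.54, multispectral imager 0.35, thermal camera 0.35.
Greedy by ratio would take gimbal camera + UV sensor + barometric logger + multispectral imager + anemometer + thermal camera + acoustic recorder: 1700 g used, total 472.
Replace anemometer and acoustic recorder with humidity probe: the trade gains 26 net, giving 498 at 1838 g.
The spare 30 g is too small for any remaining sensor, and no exchange beats 498.

498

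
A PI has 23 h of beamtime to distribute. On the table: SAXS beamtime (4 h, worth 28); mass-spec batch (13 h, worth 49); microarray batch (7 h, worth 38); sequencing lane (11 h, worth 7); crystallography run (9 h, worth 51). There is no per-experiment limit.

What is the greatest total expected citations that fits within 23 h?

150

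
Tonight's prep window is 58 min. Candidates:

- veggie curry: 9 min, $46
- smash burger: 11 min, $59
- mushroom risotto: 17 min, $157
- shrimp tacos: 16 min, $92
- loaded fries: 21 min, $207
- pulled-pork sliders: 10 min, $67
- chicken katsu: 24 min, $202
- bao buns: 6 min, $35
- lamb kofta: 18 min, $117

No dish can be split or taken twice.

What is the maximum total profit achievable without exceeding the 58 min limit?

481

Greedy by ratio would take mushroom risotto + loaded fries + pulled-pork sliders + bao buns: 54 min used, total 466.
Dropping pulled-pork sliders and bao buns frees 16 min; slotting in lamb kofta (18 min) lifts the total to 481 at 56 min.
Runner-up veggie curry + mushroom risotto + loaded fries + pulled-pork sliders tops out at 477.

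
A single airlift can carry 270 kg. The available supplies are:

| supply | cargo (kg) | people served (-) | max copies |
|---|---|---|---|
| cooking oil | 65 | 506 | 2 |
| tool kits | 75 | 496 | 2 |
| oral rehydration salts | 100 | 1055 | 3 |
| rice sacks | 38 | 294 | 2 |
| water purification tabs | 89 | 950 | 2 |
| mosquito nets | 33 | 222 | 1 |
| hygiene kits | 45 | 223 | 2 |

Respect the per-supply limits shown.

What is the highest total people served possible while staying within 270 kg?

2616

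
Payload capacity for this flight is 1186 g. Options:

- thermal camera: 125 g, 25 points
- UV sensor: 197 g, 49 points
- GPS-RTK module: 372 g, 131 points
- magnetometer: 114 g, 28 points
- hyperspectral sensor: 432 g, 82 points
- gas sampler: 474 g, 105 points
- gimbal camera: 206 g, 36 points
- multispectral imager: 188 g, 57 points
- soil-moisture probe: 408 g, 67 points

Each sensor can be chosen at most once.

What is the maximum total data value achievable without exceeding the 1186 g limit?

321

Ranking by ratio (data value/g): GPS-RTK module 0.35, multispectral imager 0.30, UV sensor 0.25.
Filling by ratio: thermal camera + UV sensor + GPS-RTK module + magnetometer + multispectral imager for 290, with 190 g left unused.
The 322 g tied up in thermal camera and UV sensor is better spent on gas sampler — total rises to 321 (1148 g).
Runner-up thermal camera + GPS-RTK module + gas sampler + multispectral imager tops out at 318.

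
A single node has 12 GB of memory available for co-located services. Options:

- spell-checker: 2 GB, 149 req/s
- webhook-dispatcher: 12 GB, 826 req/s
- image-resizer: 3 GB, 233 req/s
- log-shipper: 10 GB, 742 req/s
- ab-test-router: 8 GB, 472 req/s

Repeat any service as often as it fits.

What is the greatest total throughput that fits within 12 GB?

932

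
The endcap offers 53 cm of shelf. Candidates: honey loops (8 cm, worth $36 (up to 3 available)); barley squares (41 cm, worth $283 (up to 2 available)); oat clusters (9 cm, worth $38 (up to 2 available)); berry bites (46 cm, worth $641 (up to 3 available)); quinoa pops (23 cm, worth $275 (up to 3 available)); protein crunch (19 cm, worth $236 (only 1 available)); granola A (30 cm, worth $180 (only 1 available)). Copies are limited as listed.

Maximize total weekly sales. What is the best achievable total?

641

Density check — berry bites 13.93, protein crunch 12.42, quinoa pops 11.96 are the best per cm.
Best packing: berry bites — 46 cm, 641 total.
That's the maximum — no swap from here does better than 641.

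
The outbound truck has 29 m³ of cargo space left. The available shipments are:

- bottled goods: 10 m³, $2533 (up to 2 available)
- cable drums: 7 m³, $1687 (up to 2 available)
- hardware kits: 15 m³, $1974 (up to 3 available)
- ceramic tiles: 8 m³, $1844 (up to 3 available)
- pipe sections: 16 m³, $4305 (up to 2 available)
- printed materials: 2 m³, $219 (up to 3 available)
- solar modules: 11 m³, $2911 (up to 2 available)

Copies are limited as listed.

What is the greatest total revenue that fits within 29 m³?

7509

A density-first pass picks pipe sections + printed materials + solar modules — 7435 at 29 m³.
The 18 m³ tied up in pipe sections and printed materials is better spent on cable drums + solar modules — total rises to 7509 (29 m³).
That's the maximum — no swap from here does better than 7509.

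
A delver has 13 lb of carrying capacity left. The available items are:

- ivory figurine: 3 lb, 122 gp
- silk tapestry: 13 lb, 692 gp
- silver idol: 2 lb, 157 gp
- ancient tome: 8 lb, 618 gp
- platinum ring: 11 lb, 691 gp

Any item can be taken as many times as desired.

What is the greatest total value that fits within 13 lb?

6×silver idol uses 12 of the 13 lb and totals 942.

942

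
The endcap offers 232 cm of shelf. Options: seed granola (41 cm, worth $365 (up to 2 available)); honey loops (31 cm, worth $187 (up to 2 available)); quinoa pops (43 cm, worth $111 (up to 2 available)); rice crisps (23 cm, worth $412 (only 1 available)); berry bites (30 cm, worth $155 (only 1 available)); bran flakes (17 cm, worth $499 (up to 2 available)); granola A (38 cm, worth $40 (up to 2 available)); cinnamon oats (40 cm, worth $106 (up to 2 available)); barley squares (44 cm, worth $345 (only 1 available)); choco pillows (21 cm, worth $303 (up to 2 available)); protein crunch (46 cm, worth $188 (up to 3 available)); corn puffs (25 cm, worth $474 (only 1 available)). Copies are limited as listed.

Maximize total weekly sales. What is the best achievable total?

By weekly sales per cm: bran flakes 29.35, corn puffs 18.96, rice crisps 17.91, choco pillows 14.43 lead.
Taking the top-ratio products first gives 2×seed granola + rice crisps + 2×bran flakes + 2×choco pillows + corn puffs for 3220 (206 cm).
The 21 cm tied up in choco pillows is better spent on barley squares — total rises to 3262 (229 cm).
Every other selection either busts 232 cm or exceeds an availability limit or fails to beat 3262.

3262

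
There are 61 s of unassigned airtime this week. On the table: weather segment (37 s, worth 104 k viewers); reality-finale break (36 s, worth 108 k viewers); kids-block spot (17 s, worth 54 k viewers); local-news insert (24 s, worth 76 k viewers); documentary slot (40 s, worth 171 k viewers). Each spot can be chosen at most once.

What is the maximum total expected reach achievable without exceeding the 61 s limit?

225

Taking kids-block spot + documentary slot: 57 s used, 225 in expected reach.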